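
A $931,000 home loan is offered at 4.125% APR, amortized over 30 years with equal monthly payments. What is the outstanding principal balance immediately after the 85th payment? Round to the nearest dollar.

$801,756

With monthly rate i = 4.125%/12 = 0.0034375, the balance after k of n payments is P · [(1+i)^n − (1+i)^k] / [(1+i)^n − 1].
(1+0.0034375)^360 = 3.43967816 and (1+0.0034375)^85 = 1.33868321, so the balance is 931,000 × (3.43967816 − 1.33868321) / (3.43967816 − 1) = $801,755.88.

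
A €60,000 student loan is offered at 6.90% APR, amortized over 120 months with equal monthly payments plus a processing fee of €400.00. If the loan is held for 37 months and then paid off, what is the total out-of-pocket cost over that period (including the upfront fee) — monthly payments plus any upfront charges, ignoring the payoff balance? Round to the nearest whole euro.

Monthly rate = 6.9%/12 = 0.0057500; payment = 60,000 × 0.0057500 / (1 − (1+0.0057500)^−120) = €693.56.
Total outlay = 37 × €693.56 + €400.00 = €26,061.72.

€26,062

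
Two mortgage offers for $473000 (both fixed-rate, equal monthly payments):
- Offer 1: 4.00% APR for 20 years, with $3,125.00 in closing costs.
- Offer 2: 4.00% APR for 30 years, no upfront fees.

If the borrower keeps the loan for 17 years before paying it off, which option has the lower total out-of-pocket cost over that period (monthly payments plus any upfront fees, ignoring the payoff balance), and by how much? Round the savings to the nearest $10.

Offer 1: at 4.00% the monthly rate is 0.0033333, so the payment is 473,000 × 0.0033333 / (1 − 1.0033333^−240) = $2,866.29.
Offer 2: at 4.00% the monthly rate is 0.0033333, so the payment is 473,000 × 0.0033333 / (1 − 1.0033333^−360) = $2,258.17.
Over 204 months: Offer 1 costs 204 × $2,866.29 + $3,125.00 = $587,848.16; Offer 2 costs 204 × $2,258.17 = $460,666.68.
Offer 2 is cheaper by $587,848.16 − $460,666.68 = $127,181.48.

Offer 2 by $127,180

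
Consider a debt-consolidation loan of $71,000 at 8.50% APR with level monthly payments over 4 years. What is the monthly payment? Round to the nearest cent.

At 8.50% the monthly rate is 0.0070833, so the payment is 71,000 × 0.0070833 / (1 − 1.0070833^−48) = $1,750.03.

$1,750.03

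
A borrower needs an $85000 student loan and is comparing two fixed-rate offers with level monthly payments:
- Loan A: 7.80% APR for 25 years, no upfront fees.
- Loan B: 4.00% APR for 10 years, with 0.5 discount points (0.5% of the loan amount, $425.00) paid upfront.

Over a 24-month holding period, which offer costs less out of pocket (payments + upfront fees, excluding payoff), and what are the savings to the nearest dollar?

Loan A: at 7.80% the monthly rate is 0.0065000, so the payment is 85,000 × 0.0065000 / (1 − 1.0065000^−300) = $644.82.
Loan B: monthly rate = 4%/12 = 0.0033333; payment = 85,000 × 0.0033333 / (1 − (1+0.0033333)^−120) = $860.58.
Over 24 months: Loan A costs 24 × $644.82 = $15,475.68; Loan B costs 24 × $860.58 + $425.00 = $21,078.92.
Loan A is cheaper by $21,078.92 − $15,475.68 = $5,603.24.

Loan A by $5,603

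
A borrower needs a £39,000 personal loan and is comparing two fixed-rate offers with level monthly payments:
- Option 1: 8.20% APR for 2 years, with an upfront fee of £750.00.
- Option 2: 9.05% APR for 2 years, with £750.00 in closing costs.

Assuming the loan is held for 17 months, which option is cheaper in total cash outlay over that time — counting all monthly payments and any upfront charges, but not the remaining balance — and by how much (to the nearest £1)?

Option 1: monthly rate = 8.2%/12 = 0.0068333; payment = 39,000 × 0.0068333 / (1 − (1+0.0068333)^−24) = £1,767.42.
Option 2: monthly rate = 9.05%/12 = 0.0075417; payment = 39,000 × 0.0075417 / (1 − (1+0.0075417)^−24) = £1,782.60.
Over 17 months: Option 1 costs 17 × £1,767.42 + £750.00 = £30,796.14; Option 2 costs 17 × £1,782.60 + £750.00 = £31,054.20.
Option 1 is cheaper by £31,054.20 − £30,796.14 = £258.06.

Option 1 by £258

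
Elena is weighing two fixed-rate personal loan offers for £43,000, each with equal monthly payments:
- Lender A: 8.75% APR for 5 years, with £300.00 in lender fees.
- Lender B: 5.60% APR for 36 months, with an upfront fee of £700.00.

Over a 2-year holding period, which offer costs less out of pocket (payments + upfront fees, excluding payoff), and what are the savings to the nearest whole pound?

Lender A by £10,311

Lender A: monthly rate = 8.75%/12 = 0.0072917; payment = 43,000 × 0.0072917 / (1 − (1+0.0072917)^−60) = £887.40.
Lender B: at 5.60% the monthly rate is 0.0046667, so the payment is 43,000 × 0.0046667 / (1 − 1.0046667^−36) = £1,300.36.
Over 24 months: Lender A costs 24 × £887.40 + £300.00 = £21,597.60; Lender B costs 24 × £1,300.36 + £700.00 = £31,908.64.
Lender A is cheaper by £31,908.64 − £21,597.60 = £10,311.04.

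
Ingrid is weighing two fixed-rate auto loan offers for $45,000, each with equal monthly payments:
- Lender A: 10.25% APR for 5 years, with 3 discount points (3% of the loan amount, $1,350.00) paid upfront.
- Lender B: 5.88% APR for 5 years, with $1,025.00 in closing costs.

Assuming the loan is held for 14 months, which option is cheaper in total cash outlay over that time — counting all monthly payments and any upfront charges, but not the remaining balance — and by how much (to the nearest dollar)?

Lender A: at 10.25% the monthly rate is 0.0085417, so the payment is 45,000 × 0.0085417 / (1 − 1.0085417^−60) = $961.66.
Lender B: at 5.88% the monthly rate is 0.0049000, so the payment is 45,000 × 0.0049000 / (1 − 1.0049000^−60) = $867.47.
Over 14 months: Lender A costs 14 × $961.66 + $1,350.00 = $14,813.24; Lender B costs 14 × $867.47 + $1,025.00 = $13,169.58.
Lender B is cheaper by $14,813.24 − $13,169.58 = $1,643.66.

Lender B by $1,644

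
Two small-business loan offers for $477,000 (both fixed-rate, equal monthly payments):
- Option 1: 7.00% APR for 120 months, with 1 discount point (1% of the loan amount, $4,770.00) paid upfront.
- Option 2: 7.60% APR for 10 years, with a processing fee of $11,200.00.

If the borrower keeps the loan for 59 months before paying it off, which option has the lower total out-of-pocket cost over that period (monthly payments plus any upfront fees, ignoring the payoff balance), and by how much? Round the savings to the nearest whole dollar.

Option 1: at 7.00% the monthly rate is 0.0058333, so the payment is 477,000 × 0.0058333 / (1 − 1.0058333^−120) = $5,538.37.
Option 2: monthly rate = 7.6%/12 = 0.0063333; payment = 477,000 × 0.0063333 / (1 − (1+0.0063333)^−120) = $5,687.00.
Over 59 months: Option 1 costs 59 × $5,538.37 + $4,770.00 = $331,533.83; Option 2 costs 59 × $5,687.00 + $11,200.00 = $346,733.00.
Option 1 is cheaper by $346,733.00 − $331,533.83 = $15,199.17.

Option 1 by $15,199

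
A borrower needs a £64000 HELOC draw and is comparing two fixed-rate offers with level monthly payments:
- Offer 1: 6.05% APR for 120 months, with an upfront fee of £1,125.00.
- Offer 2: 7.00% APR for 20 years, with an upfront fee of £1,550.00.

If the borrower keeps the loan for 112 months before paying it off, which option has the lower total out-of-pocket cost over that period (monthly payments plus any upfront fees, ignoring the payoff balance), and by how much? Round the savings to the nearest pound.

Offer 2 by £23,761

Offer 1: monthly rate = 6.05%/12 = 0.0050417; payment = 64,000 × 0.0050417 / (1 − (1+0.0050417)^−120) = £712.14.
Offer 2: at 7.00% the monthly rate is 0.0058333, so the payment is 64,000 × 0.0058333 / (1 − 1.0058333^−240) = £496.19.
Over 112 months: Offer 1 costs 112 × £712.14 + £1,125.00 = £80,884.68; Offer 2 costs 112 × £496.19 + £1,550.00 = £57,123.28.
Offer 2 is cheaper by £80,884.68 − £57,123.28 = £23,761.40.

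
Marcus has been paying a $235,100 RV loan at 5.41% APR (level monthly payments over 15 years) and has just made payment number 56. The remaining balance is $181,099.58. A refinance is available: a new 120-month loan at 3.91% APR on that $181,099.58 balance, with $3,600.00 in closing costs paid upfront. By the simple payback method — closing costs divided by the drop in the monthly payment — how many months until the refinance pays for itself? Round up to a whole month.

Current payment = 235,100 × 5.41%/12 / (1 − (1+0.0045083)^−180) = $1,909.75.
Refinanced payment = 181,099.58 × 0.0032583 / (1 − (1+0.0032583)^−120) = $1,825.81.
Monthly savings = $1,909.75 − $1,825.81 = $83.94.
Break-even = $3,600.00 / $83.94 = 42.89 → 43 months.

43 months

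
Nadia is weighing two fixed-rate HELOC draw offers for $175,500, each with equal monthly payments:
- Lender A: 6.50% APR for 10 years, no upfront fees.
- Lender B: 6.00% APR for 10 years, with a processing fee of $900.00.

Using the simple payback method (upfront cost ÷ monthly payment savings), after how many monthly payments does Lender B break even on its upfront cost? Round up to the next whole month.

Lender A: at 6.50% the monthly rate is 0.0054167, so the payment is 175,500 × 0.0054167 / (1 − 1.0054167^−120) = $1,992.77.
Lender B: at 6.00% the monthly rate is 0.0050000, so the payment is 175,500 × 0.0050000 / (1 − 1.0050000^−120) = $1,948.41.
Monthly savings = $1,992.77 − $1,948.41 = $44.36.
Break-even = $900.00 / $44.36 = 20.29 → 21 months.

21 months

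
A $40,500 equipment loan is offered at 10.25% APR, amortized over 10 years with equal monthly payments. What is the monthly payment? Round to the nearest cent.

Monthly rate = 10.25%/12 = 0.0085417; payment = 40,500 × 0.0085417 / (1 − (1+0.0085417)^−120) = $540.83.

$540.83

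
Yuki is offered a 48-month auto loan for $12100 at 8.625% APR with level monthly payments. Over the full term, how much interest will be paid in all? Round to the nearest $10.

$2,250

Monthly rate = 8.625%/12 = 0.0071875; payment = 12,100 × 0.0071875 / (1 − (1+0.0071875)^−48) = $298.96.
Total paid = 48 × $298.96 = $14,350.08; interest = $14,350.08 − $12,100 = $2,250.08.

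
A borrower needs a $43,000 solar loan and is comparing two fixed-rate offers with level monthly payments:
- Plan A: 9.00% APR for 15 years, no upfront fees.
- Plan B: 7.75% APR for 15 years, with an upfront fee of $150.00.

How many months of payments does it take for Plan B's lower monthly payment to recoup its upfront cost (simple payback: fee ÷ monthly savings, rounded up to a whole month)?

Plan A: monthly rate = 9%/12 = 0.0075000; payment = 43,000 × 0.0075000 / (1 − (1+0.0075000)^−180) = $436.13.
Plan B: monthly rate = 7.75%/12 = 0.0064583; payment = 43,000 × 0.0064583 / (1 − (1+0.0064583)^−180) = $404.75.
Monthly savings = $436.13 − $404.75 = $31.38.
Break-even = $150.00 / $31.38 = 4.78 → 5 months.

5 months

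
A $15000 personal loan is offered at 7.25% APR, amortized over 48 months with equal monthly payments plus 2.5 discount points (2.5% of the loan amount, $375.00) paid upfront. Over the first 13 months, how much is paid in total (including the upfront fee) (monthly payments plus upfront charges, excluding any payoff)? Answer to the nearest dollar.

Monthly rate = 7.25%/12 = 0.0060417; payment = 15,000 × 0.0060417 / (1 − (1+0.0060417)^−48) = $360.94.
Total outlay = 13 × $360.94 + $375.00 = $5,067.22.

$5,067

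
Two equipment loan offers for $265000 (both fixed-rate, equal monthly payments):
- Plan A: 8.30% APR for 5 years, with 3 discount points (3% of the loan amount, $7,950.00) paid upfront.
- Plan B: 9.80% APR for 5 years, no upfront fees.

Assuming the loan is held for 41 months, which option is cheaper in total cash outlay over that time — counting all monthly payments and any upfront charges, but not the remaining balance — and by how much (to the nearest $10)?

Plan A: monthly rate = 8.3%/12 = 0.0069167; payment = 265,000 × 0.0069167 / (1 − (1+0.0069167)^−60) = $5,411.37.
Plan B: monthly rate = 9.8%/12 = 0.0081667; payment = 265,000 × 0.0081667 / (1 − (1+0.0081667)^−60) = $5,604.42.
Over 41 months: Plan A costs 41 × $5,411.37 + $7,950.00 = $229,816.17; Plan B costs 41 × $5,604.42 = $229,781.22.
Plan B is cheaper by $229,816.17 − $229,781.22 = $34.95.

Plan B by $30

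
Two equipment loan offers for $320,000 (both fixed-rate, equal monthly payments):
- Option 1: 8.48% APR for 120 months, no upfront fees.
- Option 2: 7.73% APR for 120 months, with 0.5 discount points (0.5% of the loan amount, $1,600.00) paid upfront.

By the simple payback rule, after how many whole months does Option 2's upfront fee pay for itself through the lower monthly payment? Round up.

Option 1: monthly rate = 8.48%/12 = 0.0070667; payment = 320,000 × 0.0070667 / (1 − (1+0.0070667)^−120) = $3,964.12.
Option 2: monthly rate = 7.73%/12 = 0.0064417; payment = 320,000 × 0.0064417 / (1 − (1+0.0064417)^−120) = $3,836.98.
Monthly savings = $3,964.12 − $3,836.98 = $127.14.
Break-even = $1,600.00 / $127.14 = 12.58 → 13 months.

13 months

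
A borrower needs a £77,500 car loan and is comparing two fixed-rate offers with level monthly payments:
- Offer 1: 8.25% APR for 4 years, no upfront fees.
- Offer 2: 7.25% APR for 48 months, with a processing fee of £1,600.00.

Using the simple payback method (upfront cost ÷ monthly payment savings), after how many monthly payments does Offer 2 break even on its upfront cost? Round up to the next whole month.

45 months

Offer 1: monthly rate = 8.25%/12 = 0.0068750; payment = 77,500 × 0.0068750 / (1 − (1+0.0068750)^−48) = £1,901.11.
Offer 2: monthly rate = 7.25%/12 = 0.0060417; payment = 77,500 × 0.0060417 / (1 − (1+0.0060417)^−48) = £1,864.84.
Monthly savings = £1,901.11 − £1,864.84 = £36.27.
Break-even = £1,600.00 / £36.27 = 44.11 → 45 months.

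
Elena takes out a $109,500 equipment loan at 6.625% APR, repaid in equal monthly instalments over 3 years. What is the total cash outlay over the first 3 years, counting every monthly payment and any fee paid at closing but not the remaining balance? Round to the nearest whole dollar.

$121,043

Monthly rate = 6.625%/12 = 0.0055208; payment = 109,500 × 0.0055208 / (1 − (1+0.0055208)^−36) = $3,362.30.
Total outlay = 36 × $3,362.30 = $121,042.80.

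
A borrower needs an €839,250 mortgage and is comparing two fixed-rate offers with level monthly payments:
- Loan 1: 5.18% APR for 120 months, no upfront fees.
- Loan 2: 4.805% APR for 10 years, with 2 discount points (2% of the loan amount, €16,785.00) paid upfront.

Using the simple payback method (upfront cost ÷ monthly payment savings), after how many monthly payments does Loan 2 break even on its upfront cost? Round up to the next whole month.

110 months

Loan 1: at 5.18% the monthly rate is 0.0043167, so the payment is 839,250 × 0.0043167 / (1 − 1.0043167^−120) = €8,975.57.
Loan 2: monthly rate = 4.805%/12 = 0.0040042; payment = 839,250 × 0.0040042 / (1 − (1+0.0040042)^−120) = €8,821.77.
Monthly savings = €8,975.57 − €8,821.77 = €153.80.
Break-even = €16,785.00 / €153.80 = 109.14 → 110 months.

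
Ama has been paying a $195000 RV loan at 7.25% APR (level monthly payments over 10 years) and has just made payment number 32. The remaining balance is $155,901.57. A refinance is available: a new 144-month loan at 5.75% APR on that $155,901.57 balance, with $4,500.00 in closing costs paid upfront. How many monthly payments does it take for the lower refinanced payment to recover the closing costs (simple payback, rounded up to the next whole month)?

6 months

Current payment = 195,000 × 7.25%/12 / (1 − (1+0.0060417)^−120) = $2,289.32.
Refinanced payment = 155,901.57 × 0.0047917 / (1 − (1+0.0047917)^−144) = $1,501.27.
Monthly savings = $2,289.32 − $1,501.27 = $788.05.
Break-even = $4,500.00 / $788.05 = 5.71 → 6 months.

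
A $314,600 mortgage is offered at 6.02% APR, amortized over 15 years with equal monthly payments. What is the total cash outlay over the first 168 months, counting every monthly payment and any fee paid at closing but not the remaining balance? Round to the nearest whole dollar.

$446,573

At 6.02% the monthly rate is 0.0050167, so the payment is 314,600 × 0.0050167 / (1 − 1.0050167^−180) = $2,658.17.
Total outlay = 168 × $2,658.17 = $446,572.56.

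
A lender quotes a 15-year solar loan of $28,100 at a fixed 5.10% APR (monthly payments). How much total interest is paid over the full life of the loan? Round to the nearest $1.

Monthly rate = 5.1%/12 = 0.0042500; payment = 28,100 × 0.0042500 / (1 − (1+0.0042500)^−180) = $223.68.
Total paid = 180 × $223.68 = $40,262.40; interest = $40,262.40 − $28,100 = $12,162.40.

$12,162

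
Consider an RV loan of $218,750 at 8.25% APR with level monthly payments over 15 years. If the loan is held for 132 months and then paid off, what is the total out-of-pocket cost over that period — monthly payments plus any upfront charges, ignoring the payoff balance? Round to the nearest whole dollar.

$280,128

At 8.25% the monthly rate is 0.0068750, so the payment is 218,750 × 0.0068750 / (1 − 1.0068750^−180) = $2,122.18.
Total outlay = 132 × $2,122.18 = $280,127.76.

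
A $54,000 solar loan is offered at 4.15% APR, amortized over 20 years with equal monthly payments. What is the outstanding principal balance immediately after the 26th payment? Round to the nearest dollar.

With monthly rate i = 4.15%/12 = 0.0034583, the balance after k of n payments is P · [(1+i)^n − (1+i)^k] / [(1+i)^n − 1].
(1+0.0034583)^240 = 2.29003727 and (1+0.0034583)^26 = 1.09391340, so the balance is 54,000 × (2.29003727 − 1.09391340) / (2.29003727 − 1) = $50,068.85.

$50,069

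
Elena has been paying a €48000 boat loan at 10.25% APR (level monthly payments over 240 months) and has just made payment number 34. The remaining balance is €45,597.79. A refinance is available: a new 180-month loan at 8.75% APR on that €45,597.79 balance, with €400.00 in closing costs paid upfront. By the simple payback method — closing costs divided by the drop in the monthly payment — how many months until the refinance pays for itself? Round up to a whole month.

Current payment = 48,000 × 10.25%/12 / (1 − (1+0.0085417)^−240) = €471.19.
Refinanced payment = 45,597.79 × 0.0072917 / (1 − (1+0.0072917)^−180) = €455.73.
Monthly savings = €471.19 − €455.73 = €15.46.
Break-even = €400.00 / €15.46 = 25.87 → 26 months.

26 months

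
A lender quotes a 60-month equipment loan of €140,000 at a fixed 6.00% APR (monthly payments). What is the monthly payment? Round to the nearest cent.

At 6.00% the monthly rate is 0.0050000, so the payment is 140,000 × 0.0050000 / (1 − 1.0050000^−60) = €2,706.59.

€2,706.59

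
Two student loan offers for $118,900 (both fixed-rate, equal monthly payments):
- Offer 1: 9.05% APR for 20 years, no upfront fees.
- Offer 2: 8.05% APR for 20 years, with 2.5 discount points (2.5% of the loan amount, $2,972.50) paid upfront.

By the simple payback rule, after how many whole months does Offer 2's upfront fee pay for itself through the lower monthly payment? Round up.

Offer 1: at 9.05% the monthly rate is 0.0075417, so the payment is 118,900 × 0.0075417 / (1 − 1.0075417^−240) = $1,073.60.
Offer 2: at 8.05% the monthly rate is 0.0067083, so the payment is 118,900 × 0.0067083 / (1 − 1.0067083^−240) = $998.23.
Monthly savings = $1,073.60 − $998.23 = $75.37.
Break-even = $2,972.50 / $75.37 = 39.44 → 40 months.

40 months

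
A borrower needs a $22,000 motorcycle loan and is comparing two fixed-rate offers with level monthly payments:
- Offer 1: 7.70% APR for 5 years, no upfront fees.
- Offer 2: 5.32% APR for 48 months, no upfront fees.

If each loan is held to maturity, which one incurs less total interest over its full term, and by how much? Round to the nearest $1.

Offer 1: at 7.70% the monthly rate is 0.0064167, so the payment is 22,000 × 0.0064167 / (1 − 1.0064167^−60) = $442.93.
Total interest on Offer 1 = 60 × $442.93 − $22,000 = $4,575.80.
Offer 2: at 5.32% the monthly rate is 0.0044333, so the payment is 22,000 × 0.0044333 / (1 − 1.0044333^−48) = $509.84.
Total interest on Offer 2 = 48 × $509.84 − $22,000 = $2,472.32.
Offer 2 is lower by $2,103.48.

Offer 2 by $2,103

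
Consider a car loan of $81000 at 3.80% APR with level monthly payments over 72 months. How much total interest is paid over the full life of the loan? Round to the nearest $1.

$9,712

At 3.80% the monthly rate is 0.0031667, so the payment is 81,000 × 0.0031667 / (1 − 1.0031667^−72) = $1,259.89.
Total paid = 72 × $1,259.89 = $90,712.08; interest = $90,712.08 − $81,000 = $9,712.08.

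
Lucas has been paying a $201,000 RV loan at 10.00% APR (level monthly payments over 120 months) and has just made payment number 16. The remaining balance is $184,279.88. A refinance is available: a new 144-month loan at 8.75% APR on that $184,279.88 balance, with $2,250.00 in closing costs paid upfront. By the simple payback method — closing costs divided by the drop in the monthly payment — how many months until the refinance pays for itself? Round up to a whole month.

Current payment = 201,000 × 10%/12 / (1 − (1+0.0083333)^−120) = $2,656.23.
Refinanced payment = 184,279.88 × 0.0072917 / (1 − (1+0.0072917)^−144) = $2,071.30.
Monthly savings = $2,656.23 − $2,071.30 = $584.93.
Break-even = $2,250.00 / $584.93 = 3.85 → 4 months.

4 months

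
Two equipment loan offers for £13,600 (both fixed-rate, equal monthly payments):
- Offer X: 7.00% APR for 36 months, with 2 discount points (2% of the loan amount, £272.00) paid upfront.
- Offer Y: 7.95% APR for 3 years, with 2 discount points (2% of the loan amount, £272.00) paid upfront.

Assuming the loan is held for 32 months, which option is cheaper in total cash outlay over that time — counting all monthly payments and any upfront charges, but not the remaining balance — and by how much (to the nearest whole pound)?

Offer X by £190

Offer X: at 7.00% the monthly rate is 0.0058333, so the payment is 13,600 × 0.0058333 / (1 − 1.0058333^−36) = £419.93.
Offer Y: monthly rate = 7.95%/12 = 0.0066250; payment = 13,600 × 0.0066250 / (1 − (1+0.0066250)^−36) = £425.86.
Over 32 months: Offer X costs 32 × £419.93 + £272.00 = £13,709.76; Offer Y costs 32 × £425.86 + £272.00 = £13,899.52.
Offer X is cheaper by £13,899.52 − £13,709.76 = £189.76.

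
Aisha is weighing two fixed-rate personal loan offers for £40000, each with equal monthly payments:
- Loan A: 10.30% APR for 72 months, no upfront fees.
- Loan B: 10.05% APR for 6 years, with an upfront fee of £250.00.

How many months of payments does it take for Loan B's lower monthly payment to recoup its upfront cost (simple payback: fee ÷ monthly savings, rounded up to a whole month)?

Loan A: monthly rate = 10.3%/12 = 0.0085833; payment = 40,000 × 0.0085833 / (1 − (1+0.0085833)^−72) = £747.10.
Loan B: at 10.05% the monthly rate is 0.0083750, so the payment is 40,000 × 0.0083750 / (1 − 1.0083750^−72) = £742.04.
Monthly savings = £747.10 − £742.04 = £5.06.
Break-even = £250.00 / £5.06 = 49.41 → 50 months.

50 months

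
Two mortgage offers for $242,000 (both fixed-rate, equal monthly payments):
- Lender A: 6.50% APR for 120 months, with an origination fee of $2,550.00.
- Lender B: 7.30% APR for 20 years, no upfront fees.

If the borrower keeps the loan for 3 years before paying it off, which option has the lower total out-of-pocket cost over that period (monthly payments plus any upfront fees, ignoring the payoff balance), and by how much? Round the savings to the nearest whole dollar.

Lender B by $32,351

Lender A: at 6.50% the monthly rate is 0.0054167, so the payment is 242,000 × 0.0054167 / (1 − 1.0054167^−120) = $2,747.86.
Lender B: monthly rate = 7.3%/12 = 0.0060833; payment = 242,000 × 0.0060833 / (1 − (1+0.0060833)^−240) = $1,920.05.
Over 36 months: Lender A costs 36 × $2,747.86 + $2,550.00 = $101,472.96; Lender B costs 36 × $1,920.05 = $69,121.80.
Lender B is cheaper by $101,472.96 − $69,121.80 = $32,351.16.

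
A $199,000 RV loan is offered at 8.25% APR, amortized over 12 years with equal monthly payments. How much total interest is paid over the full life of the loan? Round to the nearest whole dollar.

At 8.25% the monthly rate is 0.0068750, so the payment is 199,000 × 0.0068750 / (1 − 1.0068750^−144) = $2,181.45.
Total paid = 144 × $2,181.45 = $314,128.80; interest = $314,128.80 − $199,000 = $115,128.80.

$115,129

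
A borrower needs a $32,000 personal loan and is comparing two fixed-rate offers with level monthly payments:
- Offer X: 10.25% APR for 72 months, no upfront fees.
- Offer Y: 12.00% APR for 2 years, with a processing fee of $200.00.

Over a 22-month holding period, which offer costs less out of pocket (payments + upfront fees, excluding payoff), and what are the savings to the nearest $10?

Offer X by $20,210

Offer X: monthly rate = 10.25%/12 = 0.0085417; payment = 32,000 × 0.0085417 / (1 − (1+0.0085417)^−72) = $596.87.
Offer Y: monthly rate = 12%/12 = 0.0100000; payment = 32,000 × 0.0100000 / (1 − (1+0.0100000)^−24) = $1,506.35.
Over 22 months: Offer X costs 22 × $596.87 = $13,131.14; Offer Y costs 22 × $1,506.35 + $200.00 = $33,339.70.
Offer X is cheaper by $33,339.70 − $13,131.14 = $20,208.56.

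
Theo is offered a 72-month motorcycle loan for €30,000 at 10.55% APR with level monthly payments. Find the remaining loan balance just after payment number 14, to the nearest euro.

€25,546

With monthly rate i = 10.55%/12 = 0.0087917, the balance after k of n payments is P · [(1+i)^n − (1+i)^k] / [(1+i)^n − 1].
(1+0.0087917)^72 = 1.87804931 and (1+0.0087917)^14 = 1.13037047, so the balance is 30,000 × (1.87804931 − 1.13037047) / (1.87804931 − 1) = €25,545.68.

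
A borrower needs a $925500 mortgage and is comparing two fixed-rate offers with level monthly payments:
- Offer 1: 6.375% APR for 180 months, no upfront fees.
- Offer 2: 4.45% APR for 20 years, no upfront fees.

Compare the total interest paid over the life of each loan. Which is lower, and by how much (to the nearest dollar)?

Offer 1: at 6.375% the monthly rate is 0.0053125, so the payment is 925,500 × 0.0053125 / (1 − 1.0053125^−180) = $7,998.64.
Total interest on Offer 1 = 180 × $7,998.64 − $925,500 = $514,255.20.
Offer 2: monthly rate = 4.45%/12 = 0.0037083; payment = 925,500 × 0.0037083 / (1 − (1+0.0037083)^−240) = $5,830.22.
Total interest on Offer 2 = 240 × $5,830.22 − $925,500 = $473,752.80.
Offer 2 is lower by $40,502.40.

Offer 2 by $40,502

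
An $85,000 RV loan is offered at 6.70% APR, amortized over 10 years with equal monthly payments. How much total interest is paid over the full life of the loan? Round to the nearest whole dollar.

$31,860

At 6.70% the monthly rate is 0.0055833, so the payment is 85,000 × 0.0055833 / (1 − 1.0055833^−120) = $973.83.
Total paid = 120 × $973.83 = $116,859.60; interest = $116,859.60 − $85,000 = $31,859.60.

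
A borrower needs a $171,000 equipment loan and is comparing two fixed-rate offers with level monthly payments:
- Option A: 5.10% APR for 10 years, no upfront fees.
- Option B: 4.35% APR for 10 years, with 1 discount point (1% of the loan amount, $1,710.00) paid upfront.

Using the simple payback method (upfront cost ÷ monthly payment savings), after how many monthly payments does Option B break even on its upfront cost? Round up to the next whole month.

Option A: monthly rate = 5.1%/12 = 0.0042500; payment = 171,000 × 0.0042500 / (1 − (1+0.0042500)^−120) = $1,822.09.
Option B: at 4.35% the monthly rate is 0.0036250, so the payment is 171,000 × 0.0036250 / (1 − 1.0036250^−120) = $1,759.88.
Monthly savings = $1,822.09 − $1,759.88 = $62.21.
Break-even = $1,710.00 / $62.21 = 27.49 → 28 months.

28 months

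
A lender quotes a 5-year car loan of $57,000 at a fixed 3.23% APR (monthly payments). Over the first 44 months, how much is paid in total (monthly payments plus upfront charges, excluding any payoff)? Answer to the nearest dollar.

$45,322

Monthly rate = 3.23%/12 = 0.0026917; payment = 57,000 × 0.0026917 / (1 − (1+0.0026917)^−60) = $1,030.05.
Total outlay = 44 × $1,030.05 = $45,322.20.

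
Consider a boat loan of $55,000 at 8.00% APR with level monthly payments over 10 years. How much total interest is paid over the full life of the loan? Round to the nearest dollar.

$25,076

Monthly rate = 8%/12 = 0.0066667; payment = 55,000 × 0.0066667 / (1 − (1+0.0066667)^−120) = $667.30.
Total paid = 120 × $667.30 = $80,076.00; interest = $80,076.00 − $55,000 = $25,076.00.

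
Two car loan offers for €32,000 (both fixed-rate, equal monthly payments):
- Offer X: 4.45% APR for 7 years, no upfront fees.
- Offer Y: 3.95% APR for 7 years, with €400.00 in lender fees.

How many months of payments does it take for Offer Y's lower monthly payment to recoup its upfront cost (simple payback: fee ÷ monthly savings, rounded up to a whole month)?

55 months

Offer X: at 4.45% the monthly rate is 0.0037083, so the payment is 32,000 × 0.0037083 / (1 − 1.0037083^−84) = €444.06.
Offer Y: at 3.95% the monthly rate is 0.0032917, so the payment is 32,000 × 0.0032917 / (1 − 1.0032917^−84) = €436.67.
Monthly savings = €444.06 − €436.67 = €7.39.
Break-even = €400.00 / €7.39 = 54.13 → 55 months.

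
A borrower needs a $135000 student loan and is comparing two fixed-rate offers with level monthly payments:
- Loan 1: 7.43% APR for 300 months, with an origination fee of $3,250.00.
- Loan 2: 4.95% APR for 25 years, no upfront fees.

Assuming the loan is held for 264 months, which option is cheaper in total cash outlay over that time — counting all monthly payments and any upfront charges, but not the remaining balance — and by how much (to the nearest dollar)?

Loan 2 by $57,695

Loan 1: monthly rate = 7.43%/12 = 0.0061917; payment = 135,000 × 0.0061917 / (1 − (1+0.0061917)^−300) = $991.50.
Loan 2: at 4.95% the monthly rate is 0.0041250, so the payment is 135,000 × 0.0041250 / (1 − 1.0041250^−300) = $785.27.
Over 264 months: Loan 1 costs 264 × $991.50 + $3,250.00 = $265,006.00; Loan 2 costs 264 × $785.27 = $207,311.28.
Loan 2 is cheaper by $265,006.00 − $207,311.28 = $57,694.72.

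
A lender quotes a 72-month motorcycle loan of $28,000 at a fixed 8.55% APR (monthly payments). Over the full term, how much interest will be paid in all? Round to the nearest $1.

Monthly rate = 8.55%/12 = 0.0071250; payment = 28,000 × 0.0071250 / (1 − (1+0.0071250)^−72) = $498.48.
Total paid = 72 × $498.48 = $35,890.56; interest = $35,890.56 − $28,000 = $7,890.56.

$7,891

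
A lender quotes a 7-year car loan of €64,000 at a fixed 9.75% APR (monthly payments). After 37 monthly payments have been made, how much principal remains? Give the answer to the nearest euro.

€41,049

With monthly rate i = 9.75%/12 = 0.0081250, the balance after k of n payments is P · [(1+i)^n − (1+i)^k] / [(1+i)^n − 1].
(1+0.0081250)^84 = 1.97336907 and (1+0.0081250)^37 = 1.34906301, so the balance is 64,000 × (1.97336907 − 1.34906301) / (1.97336907 − 1) = €41,048.75.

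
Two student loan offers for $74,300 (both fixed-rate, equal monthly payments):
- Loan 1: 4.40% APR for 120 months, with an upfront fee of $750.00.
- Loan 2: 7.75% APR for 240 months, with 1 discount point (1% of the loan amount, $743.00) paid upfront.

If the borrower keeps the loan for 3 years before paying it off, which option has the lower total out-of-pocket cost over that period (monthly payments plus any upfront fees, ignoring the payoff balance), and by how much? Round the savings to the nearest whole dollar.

Loan 2 by $5,641

Loan 1: monthly rate = 4.4%/12 = 0.0036667; payment = 74,300 × 0.0036667 / (1 − (1+0.0036667)^−120) = $766.46.
Loan 2: monthly rate = 7.75%/12 = 0.0064583; payment = 74,300 × 0.0064583 / (1 − (1+0.0064583)^−240) = $609.96.
Over 36 months: Loan 1 costs 36 × $766.46 + $750.00 = $28,342.56; Loan 2 costs 36 × $609.96 + $743.00 = $22,701.56.
Loan 2 is cheaper by $28,342.56 − $22,701.56 = $5,641.00.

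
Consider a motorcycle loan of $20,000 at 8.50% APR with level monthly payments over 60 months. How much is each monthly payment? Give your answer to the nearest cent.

$410.33

At 8.50% the monthly rate is 0.0070833, so the payment is 20,000 × 0.0070833 / (1 − 1.0070833^−60) = $410.33.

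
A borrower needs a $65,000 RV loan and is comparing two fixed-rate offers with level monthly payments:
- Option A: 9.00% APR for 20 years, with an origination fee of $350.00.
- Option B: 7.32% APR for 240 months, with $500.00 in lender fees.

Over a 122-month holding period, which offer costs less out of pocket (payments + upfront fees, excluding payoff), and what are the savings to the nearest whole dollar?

Option A: at 9.00% the monthly rate is 0.0075000, so the payment is 65,000 × 0.0075000 / (1 − 1.0075000^−240) = $584.82.
Option B: monthly rate = 7.32%/12 = 0.0061000; payment = 65,000 × 0.0061000 / (1 − (1+0.0061000)^−240) = $516.50.
Over 122 months: Option A costs 122 × $584.82 + $350.00 = $71,698.04; Option B costs 122 × $516.50 + $500.00 = $63,513.00.
Option B is cheaper by $71,698.04 − $63,513.00 = $8,185.04.

Option B by $8,185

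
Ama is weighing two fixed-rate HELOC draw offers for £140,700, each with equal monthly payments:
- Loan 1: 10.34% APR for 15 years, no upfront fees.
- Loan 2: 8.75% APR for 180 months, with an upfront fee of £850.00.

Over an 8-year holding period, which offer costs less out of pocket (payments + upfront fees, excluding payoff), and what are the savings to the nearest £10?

Loan 2 by £12,120

Loan 1: monthly rate = 10.34%/12 = 0.0086167; payment = 140,700 × 0.0086167 / (1 − (1+0.0086167)^−180) = £1,541.37.
Loan 2: at 8.75% the monthly rate is 0.0072917, so the payment is 140,700 × 0.0072917 / (1 − 1.0072917^−180) = £1,406.22.
Over 96 months: Loan 1 costs 96 × £1,541.37 = £147,971.52; Loan 2 costs 96 × £1,406.22 + £850.00 = £135,847.12.
Loan 2 is cheaper by £147,971.52 − £135,847.12 = £12,124.40.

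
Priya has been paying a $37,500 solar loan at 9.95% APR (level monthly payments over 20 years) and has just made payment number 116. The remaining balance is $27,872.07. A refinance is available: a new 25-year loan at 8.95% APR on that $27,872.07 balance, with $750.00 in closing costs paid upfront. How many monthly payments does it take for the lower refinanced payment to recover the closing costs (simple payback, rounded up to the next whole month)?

6 months

Current payment = 37,500 × 9.95%/12 / (1 − (1+0.0082917)^−240) = $360.64.
Refinanced payment = 27,872.07 × 0.0074583 / (1 − (1+0.0074583)^−300) = $232.95.
Monthly savings = $360.64 − $232.95 = $127.69.
Break-even = $750.00 / $127.69 = 5.87 → 6 months.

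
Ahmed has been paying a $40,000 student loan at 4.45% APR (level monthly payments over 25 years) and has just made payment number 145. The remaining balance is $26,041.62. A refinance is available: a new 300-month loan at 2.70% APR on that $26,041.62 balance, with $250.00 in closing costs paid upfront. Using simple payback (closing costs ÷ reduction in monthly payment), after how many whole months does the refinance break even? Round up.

Current payment = 40,000 × 4.45%/12 / (1 − (1+0.0037083)^−300) = $221.20.
Refinanced payment = 26,041.62 × 0.0022500 / (1 − (1+0.0022500)^−300) = $119.47.
Monthly savings = $221.20 − $119.47 = $101.73.
Break-even = $250.00 / $101.73 = 2.46 → 3 months.

3 months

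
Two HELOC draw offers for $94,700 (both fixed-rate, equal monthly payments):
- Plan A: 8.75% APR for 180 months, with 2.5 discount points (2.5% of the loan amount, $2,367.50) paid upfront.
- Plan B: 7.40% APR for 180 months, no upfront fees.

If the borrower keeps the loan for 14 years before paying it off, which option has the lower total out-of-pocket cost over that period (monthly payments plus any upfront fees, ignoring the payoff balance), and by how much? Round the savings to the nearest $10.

Plan A: at 8.75% the monthly rate is 0.0072917, so the payment is 94,700 × 0.0072917 / (1 − 1.0072917^−180) = $946.48.
Plan B: at 7.40% the monthly rate is 0.0061667, so the payment is 94,700 × 0.0061667 / (1 − 1.0061667^−180) = $872.51.
Over 168 months: Plan A costs 168 × $946.48 + $2,367.50 = $161,376.14; Plan B costs 168 × $872.51 = $146,581.68.
Plan B is cheaper by $161,376.14 − $146,581.68 = $14,794.46.

Plan B by $14,790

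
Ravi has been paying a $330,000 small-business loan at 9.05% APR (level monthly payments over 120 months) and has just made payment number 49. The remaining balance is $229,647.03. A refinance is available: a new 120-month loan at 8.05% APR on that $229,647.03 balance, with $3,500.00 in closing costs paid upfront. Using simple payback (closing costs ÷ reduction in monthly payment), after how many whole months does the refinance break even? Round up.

3 months

Current payment = 330,000 × 9.05%/12 / (1 − (1+0.0075417)^−120) = $4,189.24.
Refinanced payment = 229,647.03 × 0.0067083 / (1 − (1+0.0067083)^−120) = $2,792.32.
Monthly savings = $4,189.24 − $2,792.32 = $1,396.92.
Break-even = $3,500.00 / $1,396.92 = 2.51 → 3 months.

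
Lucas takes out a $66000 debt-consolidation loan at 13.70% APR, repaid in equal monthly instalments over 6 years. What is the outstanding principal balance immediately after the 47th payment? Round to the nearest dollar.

$29,204

With monthly rate i = 13.7%/12 = 0.0114167, the balance after k of n payments is P · [(1+i)^n − (1+i)^k] / [(1+i)^n − 1].
(1+0.0114167)^72 = 2.26447549 and (1+0.0114167)^47 = 1.70496307, so the balance is 66,000 × (2.26447549 − 1.70496307) / (2.26447549 − 1) = $29,204.06.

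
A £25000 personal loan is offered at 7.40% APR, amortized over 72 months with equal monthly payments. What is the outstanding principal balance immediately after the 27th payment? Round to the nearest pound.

£16,893

With monthly rate i = 7.4%/12 = 0.0061667, the balance after k of n payments is P · [(1+i)^n − (1+i)^k] / [(1+i)^n − 1].
(1+0.0061667)^72 = 1.55680649 and (1+0.0061667)^27 = 1.18055979, so the balance is 25,000 × (1.55680649 − 1.18055979) / (1.55680649 − 1) = £16,893.06.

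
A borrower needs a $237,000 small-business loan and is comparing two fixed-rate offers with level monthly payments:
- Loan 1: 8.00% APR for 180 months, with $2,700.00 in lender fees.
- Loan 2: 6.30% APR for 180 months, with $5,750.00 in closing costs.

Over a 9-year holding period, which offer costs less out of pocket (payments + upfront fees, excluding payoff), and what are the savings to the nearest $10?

Loan 1: monthly rate = 8%/12 = 0.0066667; payment = 237,000 × 0.0066667 / (1 − (1+0.0066667)^−180) = $2,264.90.
Loan 2: monthly rate = 6.3%/12 = 0.0052500; payment = 237,000 × 0.0052500 / (1 − (1+0.0052500)^−180) = $2,038.56.
Over 108 months: Loan 1 costs 108 × $2,264.90 + $2,700.00 = $247,309.20; Loan 2 costs 108 × $2,038.56 + $5,750.00 = $225,914.48.
Loan 2 is cheaper by $247,309.20 − $225,914.48 = $21,394.72.

Loan 2 by $21,390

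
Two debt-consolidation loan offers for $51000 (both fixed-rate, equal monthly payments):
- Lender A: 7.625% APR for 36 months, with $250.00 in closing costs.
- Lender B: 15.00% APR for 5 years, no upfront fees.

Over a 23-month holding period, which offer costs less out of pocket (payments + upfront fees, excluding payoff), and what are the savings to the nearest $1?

Lender B by $8,899

Lender A: monthly rate = 7.625%/12 = 0.0063542; payment = 51,000 × 0.0063542 / (1 − (1+0.0063542)^−36) = $1,589.35.
Lender B: at 15.00% the monthly rate is 0.0125000, so the payment is 51,000 × 0.0125000 / (1 − 1.0125000^−60) = $1,213.29.
Over 23 months: Lender A costs 23 × $1,589.35 + $250.00 = $36,805.05; Lender B costs 23 × $1,213.29 = $27,905.67.
Lender B is cheaper by $36,805.05 − $27,905.67 = $8,899.38.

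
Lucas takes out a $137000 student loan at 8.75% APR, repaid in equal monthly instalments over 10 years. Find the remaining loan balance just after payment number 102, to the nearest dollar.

With monthly rate i = 8.75%/12 = 0.0072917, the balance after k of n payments is P · [(1+i)^n − (1+i)^k] / [(1+i)^n − 1].
(1+0.0072917)^120 = 2.39127171 and (1+0.0072917)^102 = 2.09814059, so the balance is 137,000 × (2.39127171 − 2.09814059) / (2.39127171 − 1) = $28,864.93.

$28,865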